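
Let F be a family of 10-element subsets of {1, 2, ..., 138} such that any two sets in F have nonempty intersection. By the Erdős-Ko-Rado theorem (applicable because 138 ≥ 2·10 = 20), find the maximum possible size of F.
max |F| = C(137, 9) = 35823246375345

Erdős-Ko-Rado (1961): when n ≥ 2k, max |F| = C(n−1, k−1). The bound is attained by the star {A : i ∈ A} for any fixed i ∈ [n]. Here C(138−1, 10−1) = C(137, 9) = 35823246375345.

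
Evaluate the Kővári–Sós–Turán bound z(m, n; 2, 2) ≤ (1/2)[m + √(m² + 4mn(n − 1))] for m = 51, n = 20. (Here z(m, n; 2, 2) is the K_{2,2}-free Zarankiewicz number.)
z(51, 20; 2, 2) ≤ (1/2)[51 + √(51² + 4·51·20·19)] = (1/2)[51 + √80121] = 167.0283

Kővári–Sós–Turán: let r_1, ..., r_51 be the row sums and z = Σ r_i the total number of 1s. Each pair of columns can share at most one row with both entries 1 (else a 2×2 all-ones block appears), so Σ_i C(r_i, 2) ≤ C(20, 2) = 190. By convexity Σ_i C(r_i, 2) ≥ 51·C(z/51, 2) = z(z − 51)/(2·51), giving z² − 51z − 51·20·19 ≤ 0 and hence z ≤ (1/2)[51 + √(2601 + 4·19380)] = (1/2)[51 + √80121] ≈ (1/2)(51 + 283.0565) = 167.0283.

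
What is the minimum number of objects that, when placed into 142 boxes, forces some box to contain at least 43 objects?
n = (43 − 1)·142 + 1 = 5965

By the generalised pigeonhole principle, to guarantee some box contains ≥ r objects we need more than (r − 1) · k objects total. Threshold: n = (r − 1) · k + 1. With r = 43 and k = 142: n = 42 · 142 + 1 = 5964 + 1 = 5965. For n = 5964 = 42 · 142, we can put exactly 42 objects in every box, avoiding 43 in any single one — so 5965 is tight.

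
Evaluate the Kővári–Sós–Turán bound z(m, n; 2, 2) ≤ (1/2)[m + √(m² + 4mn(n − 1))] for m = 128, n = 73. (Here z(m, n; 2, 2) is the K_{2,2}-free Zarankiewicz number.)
z(128, 73; 2, 2) ≤ (1/2)[128 + √(128² + 4·128·73·72)] = (1/2)[128 + √2707456] = 886.7174

Kővári–Sós–Turán: let r_1, ..., r_128 be the row sums and z = Σ r_i the total number of 1s. Each pair of columns can share at most one row with both entries 1 (else a 2×2 all-ones block appears), so Σ_i C(r_i, 2) ≤ C(73, 2) = 2628. By convexity Σ_i C(r_i, 2) ≥ 128·C(z/128, 2) = z(z − 128)/(2·128), giving z² − 128z − 128·73·72 ≤ 0 and hence z ≤ (1/2)[128 + √(16384 + 4·672768)] = (1/2)[128 + √2707456] ≈ (1/2)(128 + 1645.4349) = 886.7174.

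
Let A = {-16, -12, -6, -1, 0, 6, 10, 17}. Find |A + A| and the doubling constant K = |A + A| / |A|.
K = |A + A| / |A| = 29/8

Enumerate A + A = {a + b : a, b ∈ A}. With |A| = 8, there are |A|^2 = 64 ordered sum pairs; collecting distinct values, A + A = {-32, -28, -24, -22, -18, -17, -16, -13, -12, -10, -7, -6, -2, -1, 0, 1, 4, 5, 6, 9, 10, 11, 12, 16, 17, 20, 23, 27, 34}, so |A + A| = 29. Thus K = 29/8. For comparison, the minimum possible |A + A| over all 8-element sets is 2·8 − 1 = 15 (so min K = 15/8), attained only by arithmetic progressions.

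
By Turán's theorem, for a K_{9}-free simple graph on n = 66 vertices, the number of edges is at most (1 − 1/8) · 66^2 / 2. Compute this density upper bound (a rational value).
Turán density bound = (7/8) · 66^2/2 = 7623/4 ≈ 1905.75

Turán's theorem: ex(n, K_{r+1}) is achieved by the complete r-partite Turán graph T(n, r) with parts as balanced as possible, and is at most (1 − 1/r) · n^2/2. For r = 8, n = 66: the density bound is (7/8) · 4356/2 = 7623/4 ≈ 1905.75. The integer-valued extremum is e(T(66, 8)) = 1905, which is strictly less than the density bound 7623/4 since 8 ∤ 66 (the parts of T(66, 8) cannot all be equal).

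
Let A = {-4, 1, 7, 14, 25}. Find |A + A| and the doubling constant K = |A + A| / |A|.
K = |A + A| / |A| = 14/5

Enumerate A + A = {a + b : a, b ∈ A}. With |A| = 5, there are |A|^2 = 25 ordered sum pairs; collecting distinct values, A + A = {-8, -3, 2, 3, 8, 10, 14, 15, 21, 26, 28, 32, 39, 50}, so |A + A| = 14. Thus K = 14/5. For comparison, the minimum possible |A + A| over all 5-element sets is 2·5 − 1 = 9 (so min K = 9/5), attained only by arithmetic progressions.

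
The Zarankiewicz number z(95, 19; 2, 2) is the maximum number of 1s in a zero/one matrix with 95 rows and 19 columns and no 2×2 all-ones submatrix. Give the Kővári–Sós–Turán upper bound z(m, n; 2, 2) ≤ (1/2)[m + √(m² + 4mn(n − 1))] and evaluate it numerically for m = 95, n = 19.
z(95, 19; 2, 2) ≤ (1/2)[95 + √(95² + 4·95·19·18)] = (1/2)[95 + √138985] = 233.9035

Kővári–Sós–Turán: let r_1, ..., r_95 be the row sums and z = Σ r_i the total number of 1s. Each pair of columns can share at most one row with both entries 1 (else a 2×2 all-ones block appears), so Σ_i C(r_i, 2) ≤ C(19, 2) = 171. By convexity Σ_i C(r_i, 2) ≥ 95·C(z/95, 2) = z(z − 95)/(2·95), giving z² − 95z − 95·19·18 ≤ 0 and hence z ≤ (1/2)[95 + √(9025 + 4·32490)] = (1/2)[95 + √138985] ≈ (1/2)(95 + 372.8069) = 233.9035.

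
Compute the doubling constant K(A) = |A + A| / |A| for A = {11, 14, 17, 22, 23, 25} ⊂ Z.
K = |A + A| / |A| = 17/6

Enumerate A + A = {a + b : a, b ∈ A}. With |A| = 6, there are |A|^2 = 36 ordered sum pairs; collecting distinct values, A + A = {22, 25, 28, 31, 33, 34, 36, 37, 39, 40, 42, 44, 45, 46, 47, 48, 50}, so |A + A| = 17. Thus K = 17/6. For comparison, the minimum possible |A + A| over all 6-element sets is 2·6 − 1 = 11 (so min K = 11/6), attained only by arithmetic progressions.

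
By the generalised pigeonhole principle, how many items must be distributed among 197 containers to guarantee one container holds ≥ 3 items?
n = (3 − 1)·197 + 1 = 395

By the generalised pigeonhole principle, to guarantee some box contains ≥ r objects we need more than (r − 1) · k objects total. Threshold: n = (r − 1) · k + 1. With r = 3 and k = 197: n = 2 · 197 + 1 = 394 + 1 = 395. For n = 394 = 2 · 197, we can put exactly 2 objects in every box, avoiding 3 in any single one — so 395 is tight.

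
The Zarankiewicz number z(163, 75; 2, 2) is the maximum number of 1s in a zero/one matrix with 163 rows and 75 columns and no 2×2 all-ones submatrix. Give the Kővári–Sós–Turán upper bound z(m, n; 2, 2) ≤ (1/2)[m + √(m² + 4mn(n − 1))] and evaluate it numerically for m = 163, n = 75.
z(163, 75; 2, 2) ≤ (1/2)[163 + √(163² + 4·163·75·74)] = (1/2)[163 + √3645169] = 1036.1163

Kővári–Sós–Turán: let r_1, ..., r_163 be the row sums and z = Σ r_i the total number of 1s. Each pair of columns can share at most one row with both entries 1 (else a 2×2 all-ones block appears), so Σ_i C(r_i, 2) ≤ C(75, 2) = 2775. By convexity Σ_i C(r_i, 2) ≥ 163·C(z/163, 2) = z(z − 163)/(2·163), giving z² − 163z − 163·75·74 ≤ 0 and hence z ≤ (1/2)[163 + √(26569 + 4·904650)] = (1/2)[163 + √3645169] ≈ (1/2)(163 + 1909.2326) = 1036.1163.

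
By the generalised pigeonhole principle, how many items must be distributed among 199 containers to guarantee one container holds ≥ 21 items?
n = (21 − 1)·199 + 1 = 3981

By the generalised pigeonhole principle, to guarantee some box contains ≥ r objects we need more than (r − 1) · k objects total. Threshold: n = (r − 1) · k + 1. With r = 21 and k = 199: n = 20 · 199 + 1 = 3980 + 1 = 3981. For n = 3980 = 20 · 199, we can put exactly 20 objects in every box, avoiding 21 in any single one — so 3981 is tight.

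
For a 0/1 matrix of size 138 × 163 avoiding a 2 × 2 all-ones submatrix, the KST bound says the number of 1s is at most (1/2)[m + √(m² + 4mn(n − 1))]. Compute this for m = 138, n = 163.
z(138, 163; 2, 2) ≤ (1/2)[138 + √(138² + 4·138·163·162)] = (1/2)[138 + √14595156] = 1979.1804

Kővári–Sós–Turán: let r_1, ..., r_138 be the row sums and z = Σ r_i the total number of 1s. Each pair of columns can share at most one row with both entries 1 (else a 2×2 all-ones block appears), so Σ_i C(r_i, 2) ≤ C(163, 2) = 13203. By convexity Σ_i C(r_i, 2) ≥ 138·C(z/138, 2) = z(z − 138)/(2·138), giving z² − 138z − 138·163·162 ≤ 0 and hence z ≤ (1/2)[138 + √(19044 + 4·3644028)] = (1/2)[138 + √14595156] ≈ (1/2)(138 + 3820.3607) = 1979.1804.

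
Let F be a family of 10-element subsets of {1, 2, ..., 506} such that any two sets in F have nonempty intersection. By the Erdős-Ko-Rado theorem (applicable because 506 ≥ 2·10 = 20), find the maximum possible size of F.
max |F| = C(505, 9) = 5479293841101549875

The Erdős-Ko-Rado theorem states: for n ≥ 2k, an intersecting family of k-subsets of an n-element set has size at most C(n − 1, k − 1), with equality for 'star' families {A ⊆ [n] : |A| = k, i ∈ A} (fix an element i). For n = 506, k = 10: C(505, 9) = 5479293841101549875.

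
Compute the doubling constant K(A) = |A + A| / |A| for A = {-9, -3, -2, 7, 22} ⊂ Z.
K = |A + A| / |A| = 15/5 = 3

Enumerate A + A = {a + b : a, b ∈ A}. With |A| = 5, there are |A|^2 = 25 ordered sum pairs; collecting distinct values, A + A = {-18, -12, -11, -6, -5, -4, -2, 4, 5, 13, 14, 19, 20, 29, 44}, so |A + A| = 15. Thus K = 15/5 = 3. For comparison, the minimum possible |A + A| over all 5-element sets is 2·5 − 1 = 9 (so min K = 9/5), attained only by arithmetic progressions.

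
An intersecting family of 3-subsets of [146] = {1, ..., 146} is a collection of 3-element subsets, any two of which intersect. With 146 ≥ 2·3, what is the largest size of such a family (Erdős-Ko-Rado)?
max |F| = C(145, 2) = 10440

The Erdős-Ko-Rado theorem states: for n ≥ 2k, an intersecting family of k-subsets of an n-element set has size at most C(n − 1, k − 1), with equality for 'star' families {A ⊆ [n] : |A| = k, i ∈ A} (fix an element i). For n = 146, k = 3: C(145, 2) = 10440.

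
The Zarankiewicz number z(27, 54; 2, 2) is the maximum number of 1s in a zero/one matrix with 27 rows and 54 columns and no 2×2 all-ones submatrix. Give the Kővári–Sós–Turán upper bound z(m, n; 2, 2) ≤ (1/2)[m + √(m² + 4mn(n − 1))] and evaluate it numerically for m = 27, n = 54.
z(27, 54; 2, 2) ≤ (1/2)[27 + √(27² + 4·27·54·53)] = (1/2)[27 + √309825] = 291.8096

Kővári–Sós–Turán: let r_1, ..., r_27 be the row sums and z = Σ r_i the total number of 1s. Each pair of columns can share at most one row with both entries 1 (else a 2×2 all-ones block appears), so Σ_i C(r_i, 2) ≤ C(54, 2) = 1431. By convexity Σ_i C(r_i, 2) ≥ 27·C(z/27, 2) = z(z − 27)/(2·27), giving z² − 27z − 27·54·53 ≤ 0 and hence z ≤ (1/2)[27 + √(729 + 4·77274)] = (1/2)[27 + √309825] ≈ (1/2)(27 + 556.6193) = 291.8096.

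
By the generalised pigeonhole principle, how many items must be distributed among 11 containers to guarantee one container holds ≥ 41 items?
n = (41 − 1)·11 + 1 = 441

By the generalised pigeonhole principle, to guarantee some box contains ≥ r objects we need more than (r − 1) · k objects total. Threshold: n = (r − 1) · k + 1. With r = 41 and k = 11: n = 40 · 11 + 1 = 440 + 1 = 441. For n = 440 = 40 · 11, we can put exactly 40 objects in every box, avoiding 41 in any single one — so 441 is tight.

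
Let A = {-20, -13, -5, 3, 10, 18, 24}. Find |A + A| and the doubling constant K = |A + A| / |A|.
K = |A + A| / |A| = 23/7

Enumerate A + A = {a + b : a, b ∈ A}. With |A| = 7, there are |A|^2 = 49 ordered sum pairs; collecting distinct values, A + A = {-40, -33, -26, -25, -18, -17, -10, -3, -2, 4, 5, 6, 11, 13, 19, 20, 21, 27, 28, 34, 36, 42, 48}, so |A + A| = 23. Thus K = 23/7. For comparison, the minimum possible |A + A| over all 7-element sets is 2·7 − 1 = 13 (so min K = 13/7), attained only by arithmetic progressions.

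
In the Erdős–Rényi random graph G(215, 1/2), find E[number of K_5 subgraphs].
E[# K_5] = C(215, 5) · (1/2)^C(5, 2) = 3653161793 / 2^10 ≈ 3567540.813477

For each 5-subset S of vertices (there are C(215, 5) = 3653161793 such S), let X_S = 1 if S induces a K_5 (all C(5, 2) = 10 edges present). Then P(X_S = 1) = (1/2)^10 = 1/1024. By linearity of expectation, E[# K_5] = C(215, 5) · (1/2)^10 = 3653161793 / 1024 ≈ 3567540.813477.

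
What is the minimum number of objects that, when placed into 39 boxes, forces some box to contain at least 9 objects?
n = (9 − 1)·39 + 1 = 313

By the generalised pigeonhole principle, to guarantee some box contains ≥ r objects we need more than (r − 1) · k objects total. Threshold: n = (r − 1) · k + 1. With r = 9 and k = 39: n = 8 · 39 + 1 = 312 + 1 = 313. For n = 312 = 8 · 39, we can put exactly 8 objects in every box, avoiding 9 in any single one — so 313 is tight.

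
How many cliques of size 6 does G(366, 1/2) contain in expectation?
E[# K_6] = C(366, 6) · (1/2)^C(6, 2) = 3203798801203 / 2^15 ≈ 97772180.212494

For each 6-subset S of vertices (there are C(366, 6) = 3203798801203 such S), let X_S = 1 if S induces a K_6 (all C(6, 2) = 15 edges present). Then P(X_S = 1) = (1/2)^15 = 1/32768. By linearity of expectation, E[# K_6] = C(366, 6) · (1/2)^15 = 3203798801203 / 32768 ≈ 97772180.212494.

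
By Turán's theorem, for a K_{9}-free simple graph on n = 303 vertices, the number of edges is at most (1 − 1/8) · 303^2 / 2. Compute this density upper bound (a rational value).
Turán density bound = (7/8) · 303^2/2 = 642663/16 ≈ 40166.4375

Turán's theorem: ex(n, K_{r+1}) is achieved by the complete r-partite Turán graph T(n, r) with parts as balanced as possible, and is at most (1 − 1/r) · n^2/2. For r = 8, n = 303: the density bound is (7/8) · 91809/2 = 642663/16 ≈ 40166.4375. The integer-valued extremum is e(T(303, 8)) = 40166, which is strictly less than the density bound 642663/16 since 8 ∤ 303 (the parts of T(303, 8) cannot all be equal).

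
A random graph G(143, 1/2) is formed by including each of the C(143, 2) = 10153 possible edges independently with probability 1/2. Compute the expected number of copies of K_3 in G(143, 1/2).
E[# K_3] = C(143, 3) · (1/2)^C(3, 2) = 477191 / 2^3 = 59648.875

For each 3-subset S of vertices (there are C(143, 3) = 477191 such S), let X_S = 1 if S induces a K_3 (all C(3, 2) = 3 edges present). Then P(X_S = 1) = (1/2)^3 = 1/8. By linearity of expectation, E[# K_3] = C(143, 3) · (1/2)^3 = 477191 / 8 = 59648.875.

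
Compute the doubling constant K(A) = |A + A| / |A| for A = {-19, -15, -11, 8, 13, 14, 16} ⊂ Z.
K = |A + A| / |A| = 26/7

Enumerate A + A = {a + b : a, b ∈ A}. With |A| = 7, there are |A|^2 = 49 ordered sum pairs; collecting distinct values, A + A = {-38, -34, -30, -26, -22, -11, -7, -6, -5, -3, -2, -1, 1, 2, 3, 5, 16, 21, 22, 24, 26, 27, 28, 29, 30, 32}, so |A + A| = 26. Thus K = 26/7. For comparison, the minimum possible |A + A| over all 7-element sets is 2·7 − 1 = 13 (so min K = 13/7), attained only by arithmetic progressions.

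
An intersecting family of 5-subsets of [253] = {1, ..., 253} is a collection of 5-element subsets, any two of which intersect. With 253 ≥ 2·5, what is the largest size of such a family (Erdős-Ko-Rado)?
max |F| = C(252, 4) = 164059875

The Erdős-Ko-Rado theorem states: for n ≥ 2k, an intersecting family of k-subsets of an n-element set has size at most C(n − 1, k − 1), with equality for 'star' families {A ⊆ [n] : |A| = k, i ∈ A} (fix an element i). For n = 253, k = 5: C(252, 4) = 164059875.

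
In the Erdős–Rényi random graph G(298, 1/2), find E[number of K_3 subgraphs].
E[# K_3] = C(298, 3) · (1/2)^C(3, 2) = 4366296 / 2^3 = 545787

For each 3-subset S of vertices (there are C(298, 3) = 4366296 such S), let X_S = 1 if S induces a K_3 (all C(3, 2) = 3 edges present). Then P(X_S = 1) = (1/2)^3 = 1/8. By linearity of expectation, E[# K_3] = C(298, 3) · (1/2)^3 = 4366296 / 8 = 545787.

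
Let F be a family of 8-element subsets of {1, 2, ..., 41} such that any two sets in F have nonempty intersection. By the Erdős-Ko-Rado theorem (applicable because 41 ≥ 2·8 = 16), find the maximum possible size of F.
max |F| = C(40, 7) = 18643560

Erdős-Ko-Rado (1961): when n ≥ 2k, max |F| = C(n−1, k−1). The bound is attained by the star {A : i ∈ A} for any fixed i ∈ [n]. Here C(41−1, 8−1) = C(40, 7) = 18643560.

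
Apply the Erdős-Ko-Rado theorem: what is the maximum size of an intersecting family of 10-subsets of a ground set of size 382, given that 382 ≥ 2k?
max |F| = C(381, 9) = 423855132163373625

Erdős-Ko-Rado (1961): when n ≥ 2k, max |F| = C(n−1, k−1). The bound is attained by the star {A : i ∈ A} for any fixed i ∈ [n]. Here C(382−1, 10−1) = C(381, 9) = 423855132163373625.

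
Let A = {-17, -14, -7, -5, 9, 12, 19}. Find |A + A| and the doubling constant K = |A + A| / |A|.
K = |A + A| / |A| = 25/7

Enumerate A + A = {a + b : a, b ∈ A}. With |A| = 7, there are |A|^2 = 49 ordered sum pairs; collecting distinct values, A + A = {-34, -31, -28, -24, -22, -21, -19, -14, -12, -10, -8, -5, -2, 2, 4, 5, 7, 12, 14, 18, 21, 24, 28, 31, 38}, so |A + A| = 25. Thus K = 25/7. For comparison, the minimum possible |A + A| over all 7-element sets is 2·7 − 1 = 13 (so min K = 13/7), attained only by arithmetic progressions.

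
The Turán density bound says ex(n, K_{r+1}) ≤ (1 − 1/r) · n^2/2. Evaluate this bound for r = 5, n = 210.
Turán density bound = (4/5) · 210^2/2 = 17640

Turán's theorem: ex(n, K_{r+1}) is achieved by the complete r-partite Turán graph T(n, r) with parts as balanced as possible, and is at most (1 − 1/r) · n^2/2. For r = 5, n = 210: the density bound is (4/5) · 44100/2 = 17640. Since 5 ∣ 210, the Turán graph T(210, 5) has parts of equal size 42, and its edge count e(T(210, 5)) = 17640 attains the density bound exactly.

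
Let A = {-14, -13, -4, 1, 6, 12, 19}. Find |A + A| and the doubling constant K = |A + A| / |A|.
K = |A + A| / |A| = 26/7

Enumerate A + A = {a + b : a, b ∈ A}. With |A| = 7, there are |A|^2 = 49 ordered sum pairs; collecting distinct values, A + A = {-28, -27, -26, -18, -17, -13, -12, -8, -7, -3, -2, -1, 2, 5, 6, 7, 8, 12, 13, 15, 18, 20, 24, 25, 31, 38}, so |A + A| = 26. Thus K = 26/7. For comparison, the minimum possible |A + A| over all 7-element sets is 2·7 − 1 = 13 (so min K = 13/7), attained only by arithmetic progressions.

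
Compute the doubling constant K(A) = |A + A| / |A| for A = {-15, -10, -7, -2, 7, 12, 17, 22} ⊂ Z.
K = |A + A| / |A| = 26/8 = 13/4

Enumerate A + A = {a + b : a, b ∈ A}. With |A| = 8, there are |A|^2 = 64 ordered sum pairs; collecting distinct values, A + A = {-30, -25, -22, -20, -17, -14, -12, -9, -8, -4, -3, 0, 2, 5, 7, 10, 12, 14, 15, 19, 20, 24, 29, 34, 39, 44}, so |A + A| = 26. Thus K = 26/8 = 13/4. For comparison, the minimum possible |A + A| over all 8-element sets is 2·8 − 1 = 15 (so min K = 15/8), attained only by arithmetic progressions.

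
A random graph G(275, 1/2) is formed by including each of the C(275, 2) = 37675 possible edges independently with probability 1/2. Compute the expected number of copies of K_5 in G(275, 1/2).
E[# K_5] = C(275, 5) · (1/2)^C(5, 2) = 12635803180 / 2^10 = 3158950795/256 ≈ 12339651.542969

For each 5-subset S of vertices (there are C(275, 5) = 12635803180 such S), let X_S = 1 if S induces a K_5 (all C(5, 2) = 10 edges present). Then P(X_S = 1) = (1/2)^10 = 1/1024. By linearity of expectation, E[# K_5] = C(275, 5) · (1/2)^10 = 12635803180 / 1024 = 3158950795/256 ≈ 12339651.542969.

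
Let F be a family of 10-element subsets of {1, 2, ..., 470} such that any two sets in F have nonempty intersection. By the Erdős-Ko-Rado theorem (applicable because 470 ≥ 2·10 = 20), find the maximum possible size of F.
max |F| = C(469, 9) = 2800614194100941218

Erdős-Ko-Rado (1961): when n ≥ 2k, max |F| = C(n−1, k−1). The bound is attained by the star {A : i ∈ A} for any fixed i ∈ [n]. Here C(470−1, 10−1) = C(469, 9) = 2800614194100941218.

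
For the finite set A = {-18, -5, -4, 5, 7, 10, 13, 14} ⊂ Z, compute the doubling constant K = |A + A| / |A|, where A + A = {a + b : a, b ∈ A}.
K = |A + A| / |A| = 32/8 = 4

Enumerate A + A = {a + b : a, b ∈ A}. With |A| = 8, there are |A|^2 = 64 ordered sum pairs; collecting distinct values, A + A = {-36, -23, -22, -13, -11, -10, -9, -8, -5, -4, 0, 1, 2, 3, 5, 6, 8, 9, 10, 12, 14, 15, 17, 18, 19, 20, 21, 23, 24, 26, 27, 28}, so |A + A| = 32. Thus K = 32/8 = 4. For comparison, the minimum possible |A + A| over all 8-element sets is 2·8 − 1 = 15 (so min K = 15/8), attained only by arithmetic progressions.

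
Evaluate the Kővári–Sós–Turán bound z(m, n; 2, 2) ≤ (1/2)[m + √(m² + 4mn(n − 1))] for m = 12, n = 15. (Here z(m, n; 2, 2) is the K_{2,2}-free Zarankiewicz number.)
z(12, 15; 2, 2) ≤ (1/2)[12 + √(12² + 4·12·15·14)] = (1/2)[12 + √10224] = 56.5569

Kővári–Sós–Turán: let r_1, ..., r_12 be the row sums and z = Σ r_i the total number of 1s. Each pair of columns can share at most one row with both entries 1 (else a 2×2 all-ones block appears), so Σ_i C(r_i, 2) ≤ C(15, 2) = 105. By convexity Σ_i C(r_i, 2) ≥ 12·C(z/12, 2) = z(z − 12)/(2·12), giving z² − 12z − 12·15·14 ≤ 0 and hence z ≤ (1/2)[12 + √(144 + 4·2520)] = (1/2)[12 + √10224] ≈ (1/2)(12 + 101.1138) = 56.5569.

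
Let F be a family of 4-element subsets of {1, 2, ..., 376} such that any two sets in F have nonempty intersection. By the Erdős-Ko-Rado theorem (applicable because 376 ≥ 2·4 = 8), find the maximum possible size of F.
max |F| = C(375, 3) = 8718875

Erdős-Ko-Rado (1961): when n ≥ 2k, max |F| = C(n−1, k−1). The bound is attained by the star {A : i ∈ A} for any fixed i ∈ [n]. Here C(376−1, 4−1) = C(375, 3) = 8718875.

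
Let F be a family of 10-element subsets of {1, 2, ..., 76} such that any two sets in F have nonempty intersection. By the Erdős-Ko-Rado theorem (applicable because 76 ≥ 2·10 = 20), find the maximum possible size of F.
max |F| = C(75, 9) = 125595622175

The Erdős-Ko-Rado theorem states: for n ≥ 2k, an intersecting family of k-subsets of an n-element set has size at most C(n − 1, k − 1), with equality for 'star' families {A ⊆ [n] : |A| = k, i ∈ A} (fix an element i). For n = 76, k = 10: C(75, 9) = 125595622175.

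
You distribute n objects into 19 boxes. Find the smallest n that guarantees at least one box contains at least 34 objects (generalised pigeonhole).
n = (34 − 1)·19 + 1 = 628

By the generalised pigeonhole principle, to guarantee some box contains ≥ r objects we need more than (r − 1) · k objects total. Threshold: n = (r − 1) · k + 1. With r = 34 and k = 19: n = 33 · 19 + 1 = 627 + 1 = 628. For n = 627 = 33 · 19, we can put exactly 33 objects in every box, avoiding 34 in any single one — so 628 is tight.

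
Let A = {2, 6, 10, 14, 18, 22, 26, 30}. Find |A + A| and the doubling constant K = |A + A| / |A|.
K = |A + A| / |A| = 15/8

Enumerate A + A = {a + b : a, b ∈ A}. With |A| = 8, there are |A|^2 = 64 ordered sum pairs; collecting distinct values, A + A = {4, 8, 12, 16, 20, 24, 28, 32, 36, 40, 44, 48, 52, 56, 60}, so |A + A| = 15. Thus K = 15/8. Here |A + A| = 2|A| − 1 = 15, the minimum possible — so K = 15/8 is minimal, which holds iff A is an arithmetic progression.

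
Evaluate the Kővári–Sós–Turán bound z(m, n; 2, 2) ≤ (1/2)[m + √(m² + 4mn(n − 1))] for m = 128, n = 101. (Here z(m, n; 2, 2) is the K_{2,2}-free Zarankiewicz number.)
z(128, 101; 2, 2) ≤ (1/2)[128 + √(128² + 4·128·101·100)] = (1/2)[128 + √5187584] = 1202.8134

Kővári–Sós–Turán: let r_1, ..., r_128 be the row sums and z = Σ r_i the total number of 1s. Each pair of columns can share at most one row with both entries 1 (else a 2×2 all-ones block appears), so Σ_i C(r_i, 2) ≤ C(101, 2) = 5050. By convexity Σ_i C(r_i, 2) ≥ 128·C(z/128, 2) = z(z − 128)/(2·128), giving z² − 128z − 128·101·100 ≤ 0 and hence z ≤ (1/2)[128 + √(16384 + 4·1292800)] = (1/2)[128 + √5187584] ≈ (1/2)(128 + 2277.6268) = 1202.8134.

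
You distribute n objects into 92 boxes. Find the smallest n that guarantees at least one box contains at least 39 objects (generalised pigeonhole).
n = (39 − 1)·92 + 1 = 3497

By the generalised pigeonhole principle, to guarantee some box contains ≥ r objects we need more than (r − 1) · k objects total. Threshold: n = (r − 1) · k + 1. With r = 39 and k = 92: n = 38 · 92 + 1 = 3496 + 1 = 3497. For n = 3496 = 38 · 92, we can put exactly 38 objects in every box, avoiding 39 in any single one — so 3497 is tight.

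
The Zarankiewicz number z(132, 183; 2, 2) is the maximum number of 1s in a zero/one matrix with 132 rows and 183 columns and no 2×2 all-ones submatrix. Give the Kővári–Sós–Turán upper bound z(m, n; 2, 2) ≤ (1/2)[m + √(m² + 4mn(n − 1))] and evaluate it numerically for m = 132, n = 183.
z(132, 183; 2, 2) ≤ (1/2)[132 + √(132² + 4·132·183·182)] = (1/2)[132 + √17602992] = 2163.796

Kővári–Sós–Turán: let r_1, ..., r_132 be the row sums and z = Σ r_i the total number of 1s. Each pair of columns can share at most one row with both entries 1 (else a 2×2 all-ones block appears), so Σ_i C(r_i, 2) ≤ C(183, 2) = 16653. By convexity Σ_i C(r_i, 2) ≥ 132·C(z/132, 2) = z(z − 132)/(2·132), giving z² − 132z − 132·183·182 ≤ 0 and hence z ≤ (1/2)[132 + √(17424 + 4·4396392)] = (1/2)[132 + √17602992] ≈ (1/2)(132 + 4195.592) = 2163.796.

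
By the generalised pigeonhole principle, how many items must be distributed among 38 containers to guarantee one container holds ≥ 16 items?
n = (16 − 1)·38 + 1 = 571

By the generalised pigeonhole principle, to guarantee some box contains ≥ r objects we need more than (r − 1) · k objects total. Threshold: n = (r − 1) · k + 1. With r = 16 and k = 38: n = 15 · 38 + 1 = 570 + 1 = 571. For n = 570 = 15 · 38, we can put exactly 15 objects in every box, avoiding 16 in any single one — so 571 is tight.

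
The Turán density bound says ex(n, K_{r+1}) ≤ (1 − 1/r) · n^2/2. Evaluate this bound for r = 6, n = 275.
Turán density bound = (5/6) · 275^2/2 = 378125/12 ≈ 31510.4167

Turán's theorem: ex(n, K_{r+1}) is achieved by the complete r-partite Turán graph T(n, r) with parts as balanced as possible, and is at most (1 − 1/r) · n^2/2. For r = 6, n = 275: the density bound is (5/6) · 75625/2 = 378125/12 ≈ 31510.4167. The integer-valued extremum is e(T(275, 6)) = 31510, which is strictly less than the density bound 378125/12 since 6 ∤ 275 (the parts of T(275, 6) cannot all be equal).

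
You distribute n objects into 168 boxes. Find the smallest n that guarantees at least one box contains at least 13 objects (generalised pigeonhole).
n = (13 − 1)·168 + 1 = 2017

By the generalised pigeonhole principle, to guarantee some box contains ≥ r objects we need more than (r − 1) · k objects total. Threshold: n = (r − 1) · k + 1. With r = 13 and k = 168: n = 12 · 168 + 1 = 2016 + 1 = 2017. For n = 2016 = 12 · 168, we can put exactly 12 objects in every box, avoiding 13 in any single one — so 2017 is tight.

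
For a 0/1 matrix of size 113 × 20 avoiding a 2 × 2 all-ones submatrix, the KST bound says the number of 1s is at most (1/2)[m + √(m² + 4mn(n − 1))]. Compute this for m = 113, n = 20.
z(113, 20; 2, 2) ≤ (1/2)[113 + √(113² + 4·113·20·19)] = (1/2)[113 + √184529] = 271.2842

Kővári–Sós–Turán: let r_1, ..., r_113 be the row sums and z = Σ r_i the total number of 1s. Each pair of columns can share at most one row with both entries 1 (else a 2×2 all-ones block appears), so Σ_i C(r_i, 2) ≤ C(20, 2) = 190. By convexity Σ_i C(r_i, 2) ≥ 113·C(z/113, 2) = z(z − 113)/(2·113), giving z² − 113z − 113·20·19 ≤ 0 and hence z ≤ (1/2)[113 + √(12769 + 4·42940)] = (1/2)[113 + √184529] ≈ (1/2)(113 + 429.5684) = 271.2842.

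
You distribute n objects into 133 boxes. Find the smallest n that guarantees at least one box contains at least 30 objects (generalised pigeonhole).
n = (30 − 1)·133 + 1 = 3858

By the generalised pigeonhole principle, to guarantee some box contains ≥ r objects we need more than (r − 1) · k objects total. Threshold: n = (r − 1) · k + 1. With r = 30 and k = 133: n = 29 · 133 + 1 = 3857 + 1 = 3858. For n = 3857 = 29 · 133, we can put exactly 29 objects in every box, avoiding 30 in any single one — so 3858 is tight.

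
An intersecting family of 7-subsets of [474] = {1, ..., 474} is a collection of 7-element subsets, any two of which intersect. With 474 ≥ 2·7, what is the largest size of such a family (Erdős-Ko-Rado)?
max |F| = C(473, 6) = 15066351792492

Erdős-Ko-Rado (1961): when n ≥ 2k, max |F| = C(n−1, k−1). The bound is attained by the star {A : i ∈ A} for any fixed i ∈ [n]. Here C(474−1, 7−1) = C(473, 6) = 15066351792492.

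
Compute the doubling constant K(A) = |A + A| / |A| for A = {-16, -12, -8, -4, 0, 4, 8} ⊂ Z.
K = |A + A| / |A| = 13/7

Enumerate A + A = {a + b : a, b ∈ A}. With |A| = 7, there are |A|^2 = 49 ordered sum pairs; collecting distinct values, A + A = {-32, -28, -24, -20, -16, -12, -8, -4, 0, 4, 8, 12, 16}, so |A + A| = 13. Thus K = 13/7. Here |A + A| = 2|A| − 1 = 13, the minimum possible — so K = 13/7 is minimal, which holds iff A is an arithmetic progression.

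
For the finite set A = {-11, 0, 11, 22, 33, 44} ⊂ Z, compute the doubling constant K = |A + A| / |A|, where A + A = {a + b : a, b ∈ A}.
K = |A + A| / |A| = 11/6

Enumerate A + A = {a + b : a, b ∈ A}. With |A| = 6, there are |A|^2 = 36 ordered sum pairs; collecting distinct values, A + A = {-22, -11, 0, 11, 22, 33, 44, 55, 66, 77, 88}, so |A + A| = 11. Thus K = 11/6. Here |A + A| = 2|A| − 1 = 11, the minimum possible — so K = 11/6 is minimal, which holds iff A is an arithmetic progression.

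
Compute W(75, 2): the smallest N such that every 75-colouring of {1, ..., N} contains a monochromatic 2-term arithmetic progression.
W(75, 2) = 75 + 1 = 76

A 2-term AP is any pair of integers, so a monochromatic 2-AP exists iff some colour is used at least twice. With 75 colours, the colouring i ↦ i on {1, ..., 75} uses each colour once, avoiding any monochromatic pair, so W(75, 2) > 75. For {1, ..., 76}, pigeonhole forces two integers of the same colour, which form a monochromatic 2-AP. Hence W(75, 2) = 76.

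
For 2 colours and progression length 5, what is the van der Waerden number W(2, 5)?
W(2, 5) = 178

W(2, 5) = 178. The lower bound W(2, 5) > 177 comes from an explicit good 2-colouring of [1, 177]; the upper bound W(2, 5) ≤ 178 was verified by exhaustive search over 2-colourings of [1, 178].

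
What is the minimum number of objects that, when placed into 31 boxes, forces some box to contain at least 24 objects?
n = (24 − 1)·31 + 1 = 714

By the generalised pigeonhole principle, to guarantee some box contains ≥ r objects we need more than (r − 1) · k objects total. Threshold: n = (r − 1) · k + 1. With r = 24 and k = 31: n = 23 · 31 + 1 = 713 + 1 = 714. For n = 713 = 23 · 31, we can put exactly 23 objects in every box, avoiding 24 in any single one — so 714 is tight.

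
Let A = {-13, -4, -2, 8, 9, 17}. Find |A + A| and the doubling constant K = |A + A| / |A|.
K = |A + A| / |A| = 19/6

Enumerate A + A = {a + b : a, b ∈ A}. With |A| = 6, there are |A|^2 = 36 ordered sum pairs; collecting distinct values, A + A = {-26, -17, -15, -8, -6, -5, -4, 4, 5, 6, 7, 13, 15, 16, 17, 18, 25, 26, 34}, so |A + A| = 19. Thus K = 19/6. For comparison, the minimum possible |A + A| over all 6-element sets is 2·6 − 1 = 11 (so min K = 11/6), attained only by arithmetic progressions.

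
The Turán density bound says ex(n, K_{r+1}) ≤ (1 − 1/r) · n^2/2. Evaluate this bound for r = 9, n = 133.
Turán density bound = (8/9) · 133^2/2 = 70756/9 ≈ 7861.7778

Turán's theorem: ex(n, K_{r+1}) is achieved by the complete r-partite Turán graph T(n, r) with parts as balanced as possible, and is at most (1 − 1/r) · n^2/2. For r = 9, n = 133: the density bound is (8/9) · 17689/2 = 70756/9 ≈ 7861.7778. The integer-valued extremum is e(T(133, 9)) = 7861, which is strictly less than the density bound 70756/9 since 9 ∤ 133 (the parts of T(133, 9) cannot all be equal).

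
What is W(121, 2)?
W(121, 2) = 121 + 1 = 122

A 2-term AP is any pair of integers, so a monochromatic 2-AP exists iff some colour is used at least twice. With 121 colours, the colouring i ↦ i on {1, ..., 121} uses each colour once, avoiding any monochromatic pair, so W(121, 2) > 121. For {1, ..., 122}, pigeonhole forces two integers of the same colour, which form a monochromatic 2-AP. Hence W(121, 2) = 122.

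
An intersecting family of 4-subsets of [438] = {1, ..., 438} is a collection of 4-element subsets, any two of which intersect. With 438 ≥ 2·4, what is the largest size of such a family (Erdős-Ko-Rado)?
max |F| = C(437, 3) = 13813570

The Erdős-Ko-Rado theorem states: for n ≥ 2k, an intersecting family of k-subsets of an n-element set has size at most C(n − 1, k − 1), with equality for 'star' families {A ⊆ [n] : |A| = k, i ∈ A} (fix an element i). For n = 438, k = 4: C(437, 3) = 13813570.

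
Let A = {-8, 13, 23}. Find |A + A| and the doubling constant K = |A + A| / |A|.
K = |A + A| / |A| = 6/3 = 2

Enumerate A + A = {a + b : a, b ∈ A}. With |A| = 3, there are |A|^2 = 9 ordered sum pairs; collecting distinct values, A + A = {-16, 5, 15, 26, 36, 46}, so |A + A| = 6. Thus K = 6/3 = 2. For comparison, the minimum possible |A + A| over all 3-element sets is 2·3 − 1 = 5 (so min K = 5/3), attained only by arithmetic progressions.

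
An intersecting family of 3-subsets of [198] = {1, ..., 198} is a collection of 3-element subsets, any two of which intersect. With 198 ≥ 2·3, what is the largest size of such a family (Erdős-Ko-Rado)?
max |F| = C(197, 2) = 19306

Erdős-Ko-Rado (1961): when n ≥ 2k, max |F| = C(n−1, k−1). The bound is attained by the star {A : i ∈ A} for any fixed i ∈ [n]. Here C(198−1, 3−1) = C(197, 2) = 19306.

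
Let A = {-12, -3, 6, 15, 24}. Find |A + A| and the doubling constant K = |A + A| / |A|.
K = |A + A| / |A| = 9/5

Enumerate A + A = {a + b : a, b ∈ A}. With |A| = 5, there are |A|^2 = 25 ordered sum pairs; collecting distinct values, A + A = {-24, -15, -6, 3, 12, 21, 30, 39, 48}, so |A + A| = 9. Thus K = 9/5. Here |A + A| = 2|A| − 1 = 9, the minimum possible — so K = 9/5 is minimal, which holds iff A is an arithmetic progression.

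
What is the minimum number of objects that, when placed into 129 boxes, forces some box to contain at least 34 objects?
n = (34 − 1)·129 + 1 = 4258

By the generalised pigeonhole principle, to guarantee some box contains ≥ r objects we need more than (r − 1) · k objects total. Threshold: n = (r − 1) · k + 1. With r = 34 and k = 129: n = 33 · 129 + 1 = 4257 + 1 = 4258. For n = 4257 = 33 · 129, we can put exactly 33 objects in every box, avoiding 34 in any single one — so 4258 is tight.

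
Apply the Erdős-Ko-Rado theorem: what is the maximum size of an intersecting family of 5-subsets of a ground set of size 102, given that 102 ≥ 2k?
max |F| = C(101, 4) = 4082925

Erdős-Ko-Rado (1961): when n ≥ 2k, max |F| = C(n−1, k−1). The bound is attained by the star {A : i ∈ A} for any fixed i ∈ [n]. Here C(102−1, 5−1) = C(101, 4) = 4082925.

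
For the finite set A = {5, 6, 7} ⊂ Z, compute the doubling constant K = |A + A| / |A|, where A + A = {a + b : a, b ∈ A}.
K = |A + A| / |A| = 5/3

Enumerate A + A = {a + b : a, b ∈ A}. With |A| = 3, there are |A|^2 = 9 ordered sum pairs; collecting distinct values, A + A = {10, 11, 12, 13, 14}, so |A + A| = 5. Thus K = 5/3. Here |A + A| = 2|A| − 1 = 5, the minimum possible — so K = 5/3 is minimal, which holds iff A is an arithmetic progression.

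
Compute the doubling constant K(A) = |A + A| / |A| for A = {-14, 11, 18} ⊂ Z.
K = |A + A| / |A| = 6/3 = 2

Enumerate A + A = {a + b : a, b ∈ A}. With |A| = 3, there are |A|^2 = 9 ordered sum pairs; collecting distinct values, A + A = {-28, -3, 4, 22, 29, 36}, so |A + A| = 6. Thus K = 6/3 = 2. For comparison, the minimum possible |A + A| over all 3-element sets is 2·3 − 1 = 5 (so min K = 5/3), attained only by arithmetic progressions.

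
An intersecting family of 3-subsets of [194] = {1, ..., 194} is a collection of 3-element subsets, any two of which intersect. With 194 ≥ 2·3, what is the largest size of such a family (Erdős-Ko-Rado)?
max |F| = C(193, 2) = 18528

The Erdős-Ko-Rado theorem states: for n ≥ 2k, an intersecting family of k-subsets of an n-element set has size at most C(n − 1, k − 1), with equality for 'star' families {A ⊆ [n] : |A| = k, i ∈ A} (fix an element i). For n = 194, k = 3: C(193, 2) = 18528.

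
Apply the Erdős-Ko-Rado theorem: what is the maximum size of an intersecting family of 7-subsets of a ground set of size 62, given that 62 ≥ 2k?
max |F| = C(61, 6) = 55525372

The Erdős-Ko-Rado theorem states: for n ≥ 2k, an intersecting family of k-subsets of an n-element set has size at most C(n − 1, k − 1), with equality for 'star' families {A ⊆ [n] : |A| = k, i ∈ A} (fix an element i). For n = 62, k = 7: C(61, 6) = 55525372.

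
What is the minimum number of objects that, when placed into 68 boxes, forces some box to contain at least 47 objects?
n = (47 − 1)·68 + 1 = 3129

By the generalised pigeonhole principle, to guarantee some box contains ≥ r objects we need more than (r − 1) · k objects total. Threshold: n = (r − 1) · k + 1. With r = 47 and k = 68: n = 46 · 68 + 1 = 3128 + 1 = 3129. For n = 3128 = 46 · 68, we can put exactly 46 objects in every box, avoiding 47 in any single one — so 3129 is tight.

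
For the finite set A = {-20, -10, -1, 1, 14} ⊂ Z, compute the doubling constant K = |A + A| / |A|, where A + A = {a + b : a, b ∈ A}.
K = |A + A| / |A| = 15/5 = 3

Enumerate A + A = {a + b : a, b ∈ A}. With |A| = 5, there are |A|^2 = 25 ordered sum pairs; collecting distinct values, A + A = {-40, -30, -21, -20, -19, -11, -9, -6, -2, 0, 2, 4, 13, 15, 28}, so |A + A| = 15. Thus K = 15/5 = 3. For comparison, the minimum possible |A + A| over all 5-element sets is 2·5 − 1 = 9 (so min K = 9/5), attained only by arithmetic progressions.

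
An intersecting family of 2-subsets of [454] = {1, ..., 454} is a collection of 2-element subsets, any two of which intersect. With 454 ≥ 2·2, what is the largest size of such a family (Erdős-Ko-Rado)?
max |F| = C(453, 1) = 453

Erdős-Ko-Rado (1961): when n ≥ 2k, max |F| = C(n−1, k−1). The bound is attained by the star {A : i ∈ A} for any fixed i ∈ [n]. Here C(454−1, 2−1) = C(453, 1) = 453.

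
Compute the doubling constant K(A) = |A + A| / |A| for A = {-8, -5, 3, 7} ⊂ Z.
K = |A + A| / |A| = 10/4 = 5/2

Enumerate A + A = {a + b : a, b ∈ A}. With |A| = 4, there are |A|^2 = 16 ordered sum pairs; collecting distinct values, A + A = {-16, -13, -10, -5, -2, -1, 2, 6, 10, 14}, so |A + A| = 10. Thus K = 10/4 = 5/2. For comparison, the minimum possible |A + A| over all 4-element sets is 2·4 − 1 = 7 (so min K = 7/4), attained only by arithmetic progressions.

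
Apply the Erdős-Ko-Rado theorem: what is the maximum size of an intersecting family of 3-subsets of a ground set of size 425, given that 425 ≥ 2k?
max |F| = C(424, 2) = 89676

The Erdős-Ko-Rado theorem states: for n ≥ 2k, an intersecting family of k-subsets of an n-element set has size at most C(n − 1, k − 1), with equality for 'star' families {A ⊆ [n] : |A| = k, i ∈ A} (fix an element i). For n = 425, k = 3: C(424, 2) = 89676.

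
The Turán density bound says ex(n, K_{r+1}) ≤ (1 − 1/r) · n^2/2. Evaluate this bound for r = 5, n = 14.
Turán density bound = (4/5) · 14^2/2 = 392/5 ≈ 78.4

Turán's theorem: ex(n, K_{r+1}) is achieved by the complete r-partite Turán graph T(n, r) with parts as balanced as possible, and is at most (1 − 1/r) · n^2/2. For r = 5, n = 14: the density bound is (4/5) · 196/2 = 392/5 ≈ 78.4. The integer-valued extremum is e(T(14, 5)) = 78, which is strictly less than the density bound 392/5 since 5 ∤ 14 (the parts of T(14, 5) cannot all be equal).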